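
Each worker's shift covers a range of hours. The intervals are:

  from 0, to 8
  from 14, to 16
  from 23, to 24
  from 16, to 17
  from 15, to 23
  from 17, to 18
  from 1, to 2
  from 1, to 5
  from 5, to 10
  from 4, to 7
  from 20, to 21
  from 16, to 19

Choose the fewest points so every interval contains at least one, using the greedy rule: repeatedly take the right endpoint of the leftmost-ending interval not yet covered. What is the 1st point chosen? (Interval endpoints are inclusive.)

By right end: [1,2]  [1,5]  [4,7]  [0,8]  [5,10]  [14,16]  [16,17]  [17,18]  [16,19]  [20,21]  [15,23]  [23,24]
[1,2] uncovered → point at 2; [4,7] uncovered → point at 7; [14,16] uncovered → point at 16; [17,18] uncovered → point at 18; [20,21] uncovered → point at 21; [23,24] uncovered → point at 24.
Points: 2, 7, 16, 18, 21, 24 (6 total).

2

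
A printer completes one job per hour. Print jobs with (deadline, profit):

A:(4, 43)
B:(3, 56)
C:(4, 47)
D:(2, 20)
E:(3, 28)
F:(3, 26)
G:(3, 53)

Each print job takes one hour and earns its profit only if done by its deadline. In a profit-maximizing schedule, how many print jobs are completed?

By profit: B(d3,56), G(d3,53), C(d4,47), A(d4,43), E(d3,28), F(d3,26), D(d2,20)
B→slot 3; G→slot 2; C→slot 4; A→slot 1; E skipped; F skipped; D skipped.
4 of 7 scheduled.

4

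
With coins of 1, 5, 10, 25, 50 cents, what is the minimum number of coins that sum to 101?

101 = 2×50 + 1×1
Total coins = 2 + 1 = 3

3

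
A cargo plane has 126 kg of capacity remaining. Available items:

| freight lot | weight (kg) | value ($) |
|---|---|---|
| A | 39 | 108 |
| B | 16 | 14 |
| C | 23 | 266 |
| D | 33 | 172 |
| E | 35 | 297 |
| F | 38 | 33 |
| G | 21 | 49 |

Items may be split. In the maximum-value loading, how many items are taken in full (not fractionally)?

3

Greedy by value/weight ratio, highest first.
Ratios (sorted): C 11.57, E 8.49, D 5.21, A 2.77, G 2.33, B 0.88, F 0.87
take C (23 @ 266); take E (35 @ 297); take D (33 @ 172); take 35/39 of A → 96.92. Capacity used 126/126.
3 item(s) taken whole; one partial (take 35/39 of A).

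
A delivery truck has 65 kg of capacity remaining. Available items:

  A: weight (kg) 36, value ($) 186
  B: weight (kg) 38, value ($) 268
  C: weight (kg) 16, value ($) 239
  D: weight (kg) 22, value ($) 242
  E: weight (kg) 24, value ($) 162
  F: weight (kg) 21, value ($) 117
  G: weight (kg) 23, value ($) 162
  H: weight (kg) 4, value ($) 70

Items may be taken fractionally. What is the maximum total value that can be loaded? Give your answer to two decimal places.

Greedy by value/weight ratio, highest first.
Ratios (sorted): H 17.50, C 14.94, D 11.00, B 7.05, G 7.04, E 6.75, F 5.57, A 5.17
take H (4 @ 70); take C (16 @ 239); take D (22 @ 242); take 23/38 of B → 162.21. Capacity used 65/65.
Total value = 713.21

713.21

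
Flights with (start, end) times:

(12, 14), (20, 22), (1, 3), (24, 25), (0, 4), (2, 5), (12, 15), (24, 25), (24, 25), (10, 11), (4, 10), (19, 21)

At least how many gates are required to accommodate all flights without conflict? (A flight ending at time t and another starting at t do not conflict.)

Events (time:±→running): 0:+→1 1:+→2 2:+→3 … peak 3.

3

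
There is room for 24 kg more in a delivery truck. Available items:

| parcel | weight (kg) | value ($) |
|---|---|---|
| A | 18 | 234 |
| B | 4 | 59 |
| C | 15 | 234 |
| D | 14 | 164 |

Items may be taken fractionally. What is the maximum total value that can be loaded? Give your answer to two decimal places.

Ratios (sorted): C 15.60, B 14.75, A 13.00, D 11.71
take C (15 @ 234); take B (4 @ 59); take 5/18 of A → 65.00. Capacity used 24/24.
Total value = 358.00

358.00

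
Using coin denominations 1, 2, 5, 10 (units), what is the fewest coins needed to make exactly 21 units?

Greedy: take as many of the largest coin as possible, then repeat with the remainder.
21 = 2×10 + 1×1
Total coins = 2 + 1 = 3

3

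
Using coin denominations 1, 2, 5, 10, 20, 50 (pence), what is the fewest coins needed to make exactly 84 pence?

Greedy: take as many of the largest coin as possible, then repeat with the remainder.
84 = 1×50 + 1×20 + 1×10 + 2×2
Total coins = 1 + 1 + 1 + 2 = 5

5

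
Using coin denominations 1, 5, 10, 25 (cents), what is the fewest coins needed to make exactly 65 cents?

65 − 2×25→15 − 1×10→5 − 1×5→0
Total coins = 2 + 1 + 1 = 4

4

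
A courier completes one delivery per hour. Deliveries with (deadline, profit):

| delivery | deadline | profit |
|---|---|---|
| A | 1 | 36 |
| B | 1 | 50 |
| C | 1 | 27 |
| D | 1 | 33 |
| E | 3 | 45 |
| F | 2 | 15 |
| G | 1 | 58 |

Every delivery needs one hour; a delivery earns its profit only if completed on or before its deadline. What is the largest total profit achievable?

118

Take jobs in profit order; each goes to the latest open slot no later than its deadline.
Profit order: G=58 B=50 E=45 A=36 D=33 C=27 F=15
Assign: G→slot 1, B skipped, E→slot 3, A skipped, D skipped, C skipped, F→slot 2.
Slots: [1:G] [2:F] [3:E]
Profit = 58 + 15 + 45 = 118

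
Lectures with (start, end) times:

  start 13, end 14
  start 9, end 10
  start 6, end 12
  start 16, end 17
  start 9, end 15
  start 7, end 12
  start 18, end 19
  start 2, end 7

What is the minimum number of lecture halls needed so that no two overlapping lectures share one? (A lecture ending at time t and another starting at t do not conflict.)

4

Events (time:±→running): 2:+→1 6:+→2 7:-→1 7:+→2 9:+→3 9:+→4 … peak 4.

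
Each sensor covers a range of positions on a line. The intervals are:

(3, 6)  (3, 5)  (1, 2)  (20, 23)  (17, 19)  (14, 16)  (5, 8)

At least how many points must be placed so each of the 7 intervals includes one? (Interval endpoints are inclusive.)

By right end: [1,2]  [3,5]  [3,6]  [5,8]  [14,16]  [17,19]  [20,23]
[1,2] uncovered → point at 2; [3,5] uncovered → point at 5; [14,16] uncovered → point at 16; [17,19] uncovered → point at 19; [20,23] uncovered → point at 23.
Points: 2, 5, 16, 19, 23 (5 total).

5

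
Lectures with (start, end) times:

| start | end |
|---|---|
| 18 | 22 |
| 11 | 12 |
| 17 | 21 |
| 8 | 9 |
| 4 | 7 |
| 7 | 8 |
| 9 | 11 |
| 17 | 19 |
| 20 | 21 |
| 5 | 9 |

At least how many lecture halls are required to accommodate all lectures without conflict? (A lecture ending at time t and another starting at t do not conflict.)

3

The answer is the maximum number of intervals overlapping at any instant.
starts: [4, 5, 7, 8, 9, 11, 17, 17, 18, 20]
ends:   [7, 8, 9, 9, 11, 12, 19, 21, 21, 22]
s4→1 s5→2 e7→1 s7→2 e8→1 s8→2 e9→1 e9→0 s9→1 e11→0 s11→1 e12→0 s17→1 s17→2 s18→3  — peak 3.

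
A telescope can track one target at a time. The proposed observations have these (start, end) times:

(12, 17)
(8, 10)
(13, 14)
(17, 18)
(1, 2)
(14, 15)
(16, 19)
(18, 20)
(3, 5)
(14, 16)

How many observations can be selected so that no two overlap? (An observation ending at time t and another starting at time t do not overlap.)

Sort by end time and greedily take each interval whose start is ≥ the last chosen end.
Sorted by end: (1,2)  (3,5)  (8,10)  (13,14)  (14,15)  (14,16)  (12,17)  (17,18)  (16,19)  (18,20)
take (1,2); take (3,5); take (8,10); take (13,14); take (14,15); skip (14,16); take (17,18); take (18,20).
Selected 7 observations.

7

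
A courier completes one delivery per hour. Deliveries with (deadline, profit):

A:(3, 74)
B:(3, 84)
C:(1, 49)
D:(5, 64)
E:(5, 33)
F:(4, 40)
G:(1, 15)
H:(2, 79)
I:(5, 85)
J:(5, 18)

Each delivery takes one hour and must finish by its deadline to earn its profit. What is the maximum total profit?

Profit order: I=85 B=84 H=79 A=74 D=64 C=49 F=40 E=33 J=18 G=15
Assign: I→slot 5, B→slot 3, H→slot 2, A→slot 1, D→slot 4, C skipped, F skipped, E skipped, J skipped, G skipped.
Slots: [1:A] [2:H] [3:B] [4:D] [5:I]
Profit = 74 + 79 + 84 + 64 + 85 = 386

386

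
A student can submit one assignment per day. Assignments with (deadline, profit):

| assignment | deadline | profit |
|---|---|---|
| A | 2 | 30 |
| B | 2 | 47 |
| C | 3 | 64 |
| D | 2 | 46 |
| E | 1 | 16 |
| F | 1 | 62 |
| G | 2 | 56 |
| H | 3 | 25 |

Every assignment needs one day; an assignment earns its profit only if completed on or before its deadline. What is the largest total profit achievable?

182

Take jobs in profit order; each goes to the latest open slot no later than its deadline.
By profit: C(d3,64), F(d1,62), G(d2,56), B(d2,47), D(d2,46), A(d2,30), H(d3,25), E(d1,16)
C→slot 3; F→slot 1; G→slot 2; B skipped; D skipped; A skipped; H skipped; E skipped.
Profit = 62 + 56 + 64 = 182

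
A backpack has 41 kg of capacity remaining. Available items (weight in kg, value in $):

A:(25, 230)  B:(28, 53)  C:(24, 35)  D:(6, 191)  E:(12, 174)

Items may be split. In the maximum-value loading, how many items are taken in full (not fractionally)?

Greedy by value/weight ratio, highest first.
Ratios (sorted): D 31.83, E 14.50, A 9.20, B 1.89, C 1.46
take D (6 @ 191); take E (12 @ 174); take 23/25 of A → 211.60. Capacity used 41/41.
2 item(s) taken whole; one partial (take 23/25 of A).

2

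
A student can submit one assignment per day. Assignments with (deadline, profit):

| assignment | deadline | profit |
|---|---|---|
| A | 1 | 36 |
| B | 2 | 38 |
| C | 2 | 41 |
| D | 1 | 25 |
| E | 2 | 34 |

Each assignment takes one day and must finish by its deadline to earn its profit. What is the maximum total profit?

79

Sort by profit descending; place each in the latest free slot ≤ its deadline.
Profit order: C=41 B=38 A=36 E=34 D=25
Assign: C→slot 2, B→slot 1, A skipped, E skipped, D skipped.
Slots: [1:B] [2:C]
Profit = 38 + 41 = 79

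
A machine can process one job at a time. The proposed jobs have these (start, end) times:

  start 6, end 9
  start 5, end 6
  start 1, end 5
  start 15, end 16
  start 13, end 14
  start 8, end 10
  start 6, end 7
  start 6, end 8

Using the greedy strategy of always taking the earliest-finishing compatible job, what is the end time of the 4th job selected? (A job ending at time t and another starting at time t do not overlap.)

By end time: (1,5), (5,6), (6,7), (6,8), (6,9), (8,10), (13,14), (15,16).
Pick (1,5); next start ≥ 5 → (5,6); next start ≥ 6 → (6,7); next start ≥ 7 → (8,10); next start ≥ 10 → (13,14); next start ≥ 14 → (15,16).
Selected: (1,5) (5,6) (6,7) (8,10) (13,14) (15,16)

10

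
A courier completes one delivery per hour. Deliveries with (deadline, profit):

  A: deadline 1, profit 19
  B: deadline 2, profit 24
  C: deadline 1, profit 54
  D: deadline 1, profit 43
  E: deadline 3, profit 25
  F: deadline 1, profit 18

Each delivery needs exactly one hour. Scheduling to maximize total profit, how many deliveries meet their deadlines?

Take jobs in profit order; each goes to the latest open slot no later than its deadline.
By profit: C(d1,54), D(d1,43), E(d3,25), B(d2,24), A(d1,19), F(d1,18)
C→slot 1; D skipped; E→slot 3; B→slot 2; A skipped; F skipped.
3 of 6 scheduled.

3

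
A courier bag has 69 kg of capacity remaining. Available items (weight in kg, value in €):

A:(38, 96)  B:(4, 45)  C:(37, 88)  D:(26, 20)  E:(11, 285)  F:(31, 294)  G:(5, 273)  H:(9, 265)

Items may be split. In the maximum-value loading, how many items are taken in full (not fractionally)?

Greedy by value/weight ratio, highest first.
Ratios (sorted): G 54.60, H 29.44, E 25.91, B 11.25, F 9.48, A 2.53, C 2.38, D 0.77
take G (5 @ 273); take H (9 @ 265); take E (11 @ 285); take B (4 @ 45); take F (31 @ 294); take 9/38 of A → 22.74. Capacity used 69/69.
5 item(s) taken whole; one partial (take 9/38 of A).

5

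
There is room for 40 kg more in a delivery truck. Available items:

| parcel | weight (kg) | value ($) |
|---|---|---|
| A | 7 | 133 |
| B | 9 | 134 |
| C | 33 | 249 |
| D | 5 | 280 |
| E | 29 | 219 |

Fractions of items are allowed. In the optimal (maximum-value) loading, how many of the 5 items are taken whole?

3

Sort by value per unit weight and fill in that order.
Order: D (280/5=56.00) > A (133/7=19.00) > B (134/9=14.89) > E (219/29=7.55) > C (249/33=7.55)
Fill: take D (5 @ 280) → take A (7 @ 133) → take B (9 @ 134) → take 19/29 of E → 143.48; 40/40 used.
3 item(s) taken whole; one partial (take 19/29 of E).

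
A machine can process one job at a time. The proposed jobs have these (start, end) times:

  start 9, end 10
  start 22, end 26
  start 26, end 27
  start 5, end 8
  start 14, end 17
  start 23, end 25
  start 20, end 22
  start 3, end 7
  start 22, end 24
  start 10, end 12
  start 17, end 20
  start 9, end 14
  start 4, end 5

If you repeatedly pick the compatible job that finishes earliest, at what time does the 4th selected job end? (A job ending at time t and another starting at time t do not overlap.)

Order by finish time; keep every interval that doesn't clash with the previous kept one.
By end time: (4,5), (3,7), (5,8), (9,10), (10,12), (9,14), (14,17), (17,20), (20,22), (22,24), (23,25), (22,26), (26,27).
Pick (4,5); next start ≥ 5 → (5,8); next start ≥ 8 → (9,10); next start ≥ 10 → (10,12); next start ≥ 12 → (14,17); next start ≥ 17 → (17,20); next start ≥ 20 → (20,22); next start ≥ 22 → (22,24); next start ≥ 24 → (26,27).
Selected: (4,5) (5,8) (9,10) (10,12) (14,17) (17,20) (20,22) (22,24) (26,27)

12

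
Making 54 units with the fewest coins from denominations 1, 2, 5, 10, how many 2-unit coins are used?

2

Greedy: take as many of the largest coin as possible, then repeat with the remainder.
54 = 5×10 + 2×2
Count of 2: 2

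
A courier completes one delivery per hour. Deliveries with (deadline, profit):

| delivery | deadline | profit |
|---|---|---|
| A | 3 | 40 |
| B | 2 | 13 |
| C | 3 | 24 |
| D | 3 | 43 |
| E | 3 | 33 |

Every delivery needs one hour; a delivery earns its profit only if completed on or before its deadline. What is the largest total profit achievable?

116

Profit order: D=43 A=40 E=33 C=24 B=13
Assign: D→slot 3, A→slot 2, E→slot 1, C skipped, B skipped.
Slots: [1:E] [2:A] [3:D]
Profit = 33 + 40 + 43 = 116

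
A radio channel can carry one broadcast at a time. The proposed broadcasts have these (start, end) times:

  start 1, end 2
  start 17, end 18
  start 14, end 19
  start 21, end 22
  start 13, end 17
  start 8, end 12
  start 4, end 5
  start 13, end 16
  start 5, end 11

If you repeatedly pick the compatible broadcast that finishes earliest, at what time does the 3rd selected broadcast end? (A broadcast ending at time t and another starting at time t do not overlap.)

11

Greedy by earliest finish: after sorting by end time, pick each interval compatible with the last pick.
By end time: (1,2), (4,5), (5,11), (8,12), (13,16), (13,17), (17,18), (14,19), (21,22).
Pick (1,2); next start ≥ 2 → (4,5); next start ≥ 5 → (5,11); next start ≥ 11 → (13,16); next start ≥ 16 → (17,18); next start ≥ 18 → (21,22).
Selected: (1,2) (4,5) (5,11) (13,16) (17,18) (21,22)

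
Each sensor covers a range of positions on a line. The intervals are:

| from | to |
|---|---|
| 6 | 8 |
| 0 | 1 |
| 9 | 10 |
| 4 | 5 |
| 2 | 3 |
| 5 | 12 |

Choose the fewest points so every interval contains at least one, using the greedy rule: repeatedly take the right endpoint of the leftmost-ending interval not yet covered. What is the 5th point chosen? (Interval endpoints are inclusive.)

10

Sort by right endpoint; whenever an interval is uncovered, place a point at its right end.
By right end: [0,1]  [2,3]  [4,5]  [6,8]  [9,10]  [5,12]
[0,1] uncovered → point at 1; [2,3] uncovered → point at 3; [4,5] uncovered → point at 5; [6,8] uncovered → point at 8; [9,10] uncovered → point at 10.
Points: 1, 3, 5, 8, 10 (5 total).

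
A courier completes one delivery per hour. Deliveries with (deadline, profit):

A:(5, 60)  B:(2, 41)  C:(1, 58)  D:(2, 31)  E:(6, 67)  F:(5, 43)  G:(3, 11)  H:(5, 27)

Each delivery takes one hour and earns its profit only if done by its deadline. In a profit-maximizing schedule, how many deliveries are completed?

6

By profit: E(d6,67), A(d5,60), C(d1,58), F(d5,43), B(d2,41), D(d2,31), H(d5,27), G(d3,11)
E→slot 6; A→slot 5; C→slot 1; F→slot 4; B→slot 2; D skipped; H→slot 3; G skipped.
6 of 8 scheduled.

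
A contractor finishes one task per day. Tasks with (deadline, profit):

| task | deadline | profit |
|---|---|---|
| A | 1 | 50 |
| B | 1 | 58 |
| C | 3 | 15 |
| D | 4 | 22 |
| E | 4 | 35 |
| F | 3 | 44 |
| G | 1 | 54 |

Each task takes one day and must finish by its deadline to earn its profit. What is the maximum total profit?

159

By profit: B(d1,58), G(d1,54), A(d1,50), F(d3,44), E(d4,35), D(d4,22), C(d3,15)
B→slot 1; G skipped; A skipped; F→slot 3; E→slot 4; D→slot 2; C skipped.
Profit = 58 + 22 + 44 + 35 = 159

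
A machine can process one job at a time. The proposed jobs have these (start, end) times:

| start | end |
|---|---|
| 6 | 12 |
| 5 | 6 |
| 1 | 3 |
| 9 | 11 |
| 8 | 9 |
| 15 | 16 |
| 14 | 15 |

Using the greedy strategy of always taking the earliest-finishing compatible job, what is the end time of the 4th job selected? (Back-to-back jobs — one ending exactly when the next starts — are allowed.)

By end time: (1,3), (5,6), (8,9), (9,11), (6,12), (14,15), (15,16).
Pick (1,3); next start ≥ 3 → (5,6); next start ≥ 6 → (8,9); next start ≥ 9 → (9,11); next start ≥ 11 → (14,15); next start ≥ 15 → (15,16).
Selected: (1,3) (5,6) (8,9) (9,11) (14,15) (15,16)

11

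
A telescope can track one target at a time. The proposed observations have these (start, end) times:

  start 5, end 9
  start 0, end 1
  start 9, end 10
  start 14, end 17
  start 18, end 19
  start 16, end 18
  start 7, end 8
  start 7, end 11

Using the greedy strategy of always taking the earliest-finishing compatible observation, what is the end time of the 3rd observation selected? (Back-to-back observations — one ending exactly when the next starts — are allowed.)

10

Sorted by end: (0,1)  (7,8)  (5,9)  (9,10)  (7,11)  (14,17)  (16,18)  (18,19)
take (0,1); take (7,8); take (9,10); take (14,17); take (18,19).
Selected: (0,1) (7,8) (9,10) (14,17) (18,19)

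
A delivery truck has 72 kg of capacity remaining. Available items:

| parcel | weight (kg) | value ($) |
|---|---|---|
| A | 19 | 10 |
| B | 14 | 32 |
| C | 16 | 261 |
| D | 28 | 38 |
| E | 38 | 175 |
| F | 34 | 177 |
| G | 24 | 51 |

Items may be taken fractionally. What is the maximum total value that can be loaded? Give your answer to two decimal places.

539.32

Greedy by value/weight ratio, highest first.
Order: C (261/16=16.31) > F (177/34=5.21) > E (175/38=4.61) > B (32/14=2.29) > G (51/24=2.12) > D (38/28=1.36) > A (10/19=0.53)
Fill: take C (16 @ 261) → take F (34 @ 177) → take 22/38 of E → 101.32; 72/72 used.
Total value = 539.32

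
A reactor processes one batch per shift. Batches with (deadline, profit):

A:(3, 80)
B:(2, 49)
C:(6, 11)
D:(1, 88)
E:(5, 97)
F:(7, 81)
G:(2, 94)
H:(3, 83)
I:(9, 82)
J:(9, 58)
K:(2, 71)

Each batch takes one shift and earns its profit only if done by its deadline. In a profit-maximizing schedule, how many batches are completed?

By profit: E(d5,97), G(d2,94), D(d1,88), H(d3,83), I(d9,82), F(d7,81), A(d3,80), K(d2,71), J(d9,58), B(d2,49), C(d6,11)
E→slot 5; G→slot 2; D→slot 1; H→slot 3; I→slot 9; F→slot 7; A skipped; K skipped; J→slot 8; B skipped; C→slot 6.
8 of 11 scheduled.

8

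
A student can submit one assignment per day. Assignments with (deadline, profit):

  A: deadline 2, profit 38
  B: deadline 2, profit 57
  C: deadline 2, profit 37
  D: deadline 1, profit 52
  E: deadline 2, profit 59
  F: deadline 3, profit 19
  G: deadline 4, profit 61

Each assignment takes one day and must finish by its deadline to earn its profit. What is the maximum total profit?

196

Take jobs in profit order; each goes to the latest open slot no later than its deadline.
Profit order: G=61 E=59 B=57 D=52 A=38 C=37 F=19
Assign: G→slot 4, E→slot 2, B→slot 1, D skipped, A skipped, C skipped, F→slot 3.
Slots: [1:B] [2:E] [3:F] [4:G]
Profit = 57 + 59 + 19 + 61 = 196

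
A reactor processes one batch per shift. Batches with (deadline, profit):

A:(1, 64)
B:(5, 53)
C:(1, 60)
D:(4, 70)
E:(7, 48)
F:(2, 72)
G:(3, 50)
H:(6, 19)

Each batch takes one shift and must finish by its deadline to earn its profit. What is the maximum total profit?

376

Profit order: F=72 D=70 A=64 C=60 B=53 G=50 E=48 H=19
Assign: F→slot 2, D→slot 4, A→slot 1, C skipped, B→slot 5, G→slot 3, E→slot 7, H→slot 6.
Slots: [1:A] [2:F] [3:G] [4:D] [5:B] [6:H] [7:E]
Profit = 64 + 72 + 50 + 70 + 53 + 19 + 48 = 376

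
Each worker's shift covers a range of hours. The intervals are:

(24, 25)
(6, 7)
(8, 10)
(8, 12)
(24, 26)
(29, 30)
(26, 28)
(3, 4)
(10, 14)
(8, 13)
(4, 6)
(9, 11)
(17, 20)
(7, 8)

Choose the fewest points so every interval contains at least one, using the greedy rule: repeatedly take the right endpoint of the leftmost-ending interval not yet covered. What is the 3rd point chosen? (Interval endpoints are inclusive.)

By right end: [3,4]  [4,6]  [6,7]  [7,8]  [8,10]  [9,11]  [8,12]  [8,13]  [10,14]  [17,20]  [24,25]  [24,26]  [26,28]  [29,30]
[3,4] uncovered → point at 4; [6,7] uncovered → point at 7; [8,10] uncovered → point at 10; [17,20] uncovered → point at 20; [24,25] uncovered → point at 25; [26,28] uncovered → point at 28; [29,30] uncovered → point at 30.
Points: 4, 7, 10, 20, 25, 28, 30 (7 total).

10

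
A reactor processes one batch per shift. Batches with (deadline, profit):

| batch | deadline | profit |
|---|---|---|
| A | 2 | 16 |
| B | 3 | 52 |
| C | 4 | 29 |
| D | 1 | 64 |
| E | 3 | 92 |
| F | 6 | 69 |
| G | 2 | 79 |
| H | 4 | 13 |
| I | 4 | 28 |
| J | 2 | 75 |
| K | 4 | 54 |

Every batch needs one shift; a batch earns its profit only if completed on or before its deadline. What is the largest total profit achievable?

369

Take jobs in profit order; each goes to the latest open slot no later than its deadline.
Profit order: E=92 G=79 J=75 F=69 D=64 K=54 B=52 C=29 I=28 A=16 H=13
Assign: E→slot 3, G→slot 2, J→slot 1, F→slot 6, D skipped, K→slot 4, B skipped, C skipped, I skipped, A skipped, H skipped.
Slots: [1:J] [2:G] [3:E] [4:K] [6:F]
Profit = 75 + 79 + 92 + 54 + 69 = 369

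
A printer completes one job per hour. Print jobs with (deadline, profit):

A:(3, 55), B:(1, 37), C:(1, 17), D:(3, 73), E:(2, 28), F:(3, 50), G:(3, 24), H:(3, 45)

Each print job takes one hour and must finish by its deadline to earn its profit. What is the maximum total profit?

178

Take jobs in profit order; each goes to the latest open slot no later than its deadline.
Profit order: D=73 A=55 F=50 H=45 B=37 E=28 G=24 C=17
Assign: D→slot 3, A→slot 2, F→slot 1, H skipped, B skipped, E skipped, G skipped, C skipped.
Slots: [1:F] [2:A] [3:D]
Profit = 50 + 55 + 73 = 178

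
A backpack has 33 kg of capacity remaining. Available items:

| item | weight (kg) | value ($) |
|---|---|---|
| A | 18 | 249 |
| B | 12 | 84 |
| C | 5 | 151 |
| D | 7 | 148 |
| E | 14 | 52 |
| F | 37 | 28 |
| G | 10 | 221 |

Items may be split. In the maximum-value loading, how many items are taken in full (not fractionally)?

3

Ratios (sorted): C 30.20, G 22.10, D 21.14, A 13.83, B 7.00, E 3.71, F 0.76
take C (5 @ 151); take G (10 @ 221); take D (7 @ 148); take 11/18 of A → 152.17. Capacity used 33/33.
3 item(s) taken whole; one partial (take 11/18 of A).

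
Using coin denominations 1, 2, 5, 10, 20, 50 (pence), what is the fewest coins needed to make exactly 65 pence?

3

65 = 1×50 + 1×10 + 1×5
Total coins = 1 + 1 + 1 = 3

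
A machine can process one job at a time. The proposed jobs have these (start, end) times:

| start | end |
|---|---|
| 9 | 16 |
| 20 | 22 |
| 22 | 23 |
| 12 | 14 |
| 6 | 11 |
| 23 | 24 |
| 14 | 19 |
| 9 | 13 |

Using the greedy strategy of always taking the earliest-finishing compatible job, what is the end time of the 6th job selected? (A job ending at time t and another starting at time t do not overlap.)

24

Greedy by earliest finish: after sorting by end time, pick each interval compatible with the last pick.
By end time: (6,11), (9,13), (12,14), (9,16), (14,19), (20,22), (22,23), (23,24).
Pick (6,11); next start ≥ 11 → (12,14); next start ≥ 14 → (14,19); next start ≥ 19 → (20,22); next start ≥ 22 → (22,23); next start ≥ 23 → (23,24).
Selected: (6,11) (12,14) (14,19) (20,22) (22,23) (23,24)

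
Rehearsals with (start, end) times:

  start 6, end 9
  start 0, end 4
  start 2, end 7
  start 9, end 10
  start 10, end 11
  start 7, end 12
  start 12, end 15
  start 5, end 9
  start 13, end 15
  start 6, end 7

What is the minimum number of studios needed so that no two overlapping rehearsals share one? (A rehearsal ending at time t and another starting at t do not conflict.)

Events (time:±→running): 0:+→1 2:+→2 4:-→1 5:+→2 6:+→3 6:+→4 … peak 4.

4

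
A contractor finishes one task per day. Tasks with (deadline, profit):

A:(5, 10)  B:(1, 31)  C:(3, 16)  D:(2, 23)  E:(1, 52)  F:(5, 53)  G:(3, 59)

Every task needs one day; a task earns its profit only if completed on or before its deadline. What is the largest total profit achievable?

Take jobs in profit order; each goes to the latest open slot no later than its deadline.
By profit: G(d3,59), F(d5,53), E(d1,52), B(d1,31), D(d2,23), C(d3,16), A(d5,10)
G→slot 3; F→slot 5; E→slot 1; B skipped; D→slot 2; C skipped; A→slot 4.
Profit = 52 + 23 + 59 + 10 + 53 = 197

197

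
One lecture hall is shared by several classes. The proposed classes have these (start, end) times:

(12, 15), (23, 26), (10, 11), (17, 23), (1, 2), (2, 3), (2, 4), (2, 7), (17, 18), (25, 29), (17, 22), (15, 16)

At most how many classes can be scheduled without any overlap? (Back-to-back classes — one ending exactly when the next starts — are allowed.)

7

By end time: (1,2), (2,3), (2,4), (2,7), (10,11), (12,15), (15,16), (17,18), (17,22), (17,23), (23,26), (25,29).
Pick (1,2); next start ≥ 2 → (2,3); next start ≥ 3 → (10,11); next start ≥ 11 → (12,15); next start ≥ 15 → (15,16); next start ≥ 16 → (17,18); next start ≥ 18 → (23,26).
Selected 7 classes.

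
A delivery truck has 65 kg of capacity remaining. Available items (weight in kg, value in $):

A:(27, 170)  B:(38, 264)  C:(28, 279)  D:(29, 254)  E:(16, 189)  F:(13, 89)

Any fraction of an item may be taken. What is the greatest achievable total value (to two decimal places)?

Greedy by value/weight ratio, highest first.
Ratios (sorted): E 11.81, C 9.96, D 8.76, B 6.95, F 6.85, A 6.30
take E (16 @ 189); take C (28 @ 279); take 21/29 of D → 183.93. Capacity used 65/65.
Total value = 651.93

651.93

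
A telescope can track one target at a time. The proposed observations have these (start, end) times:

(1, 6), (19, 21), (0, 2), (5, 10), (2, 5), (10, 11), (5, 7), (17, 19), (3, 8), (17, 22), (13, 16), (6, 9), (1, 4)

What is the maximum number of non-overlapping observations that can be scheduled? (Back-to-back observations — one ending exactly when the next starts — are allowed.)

Order by finish time; keep every interval that doesn't clash with the previous kept one.
Sorted by end: (0,2)  (1,4)  (2,5)  (1,6)  (5,7)  (3,8)  (6,9)  (5,10)  (10,11)  (13,16)  (17,19)  (19,21)  (17,22)
take (0,2); take (2,5); take (5,7); skip (3,8); take (10,11); take (13,16); take (17,19); take (19,21).
Selected 7 observations.

7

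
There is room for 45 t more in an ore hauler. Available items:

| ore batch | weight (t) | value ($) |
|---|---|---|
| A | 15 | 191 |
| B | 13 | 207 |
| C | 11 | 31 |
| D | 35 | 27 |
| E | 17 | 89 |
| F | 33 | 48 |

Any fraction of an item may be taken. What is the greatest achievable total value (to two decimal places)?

Greedy by value/weight ratio, highest first.
Ratios (sorted): B 15.92, A 12.73, E 5.24, C 2.82, F 1.45, D 0.77
take B (13 @ 207); take A (15 @ 191); take E (17 @ 89). Capacity used 45/45.
Total value = 487.00

487.00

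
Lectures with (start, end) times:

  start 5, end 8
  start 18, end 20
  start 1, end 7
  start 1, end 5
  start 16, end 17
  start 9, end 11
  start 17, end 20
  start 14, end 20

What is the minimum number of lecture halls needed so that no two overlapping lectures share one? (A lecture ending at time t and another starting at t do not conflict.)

3

The answer is the maximum number of intervals overlapping at any instant.
Events (time:±→running): 1:+→1 1:+→2 5:-→1 5:+→2 7:-→1 8:-→0 9:+→1 11:-→0 14:+→1 16:+→2 17:-→1 17:+→2 18:+→3 … peak 3.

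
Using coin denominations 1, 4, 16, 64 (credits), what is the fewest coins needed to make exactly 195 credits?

6

Greedy: take as many of the largest coin as possible, then repeat with the remainder.
195 − 3×64→3 − 3×1→0
Total coins = 3 + 3 = 6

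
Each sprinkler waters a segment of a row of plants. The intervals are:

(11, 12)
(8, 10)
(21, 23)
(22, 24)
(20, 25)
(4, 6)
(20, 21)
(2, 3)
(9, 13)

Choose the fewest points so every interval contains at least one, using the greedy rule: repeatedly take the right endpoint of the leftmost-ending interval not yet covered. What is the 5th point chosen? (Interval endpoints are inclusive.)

21

Process intervals by earliest right end; each time one isn't hit yet, stab at its right endpoint.
Sorted: [2,3] [4,6] [8,10] [11,12] [9,13] [20,21] [21,23] [22,24] [20,25]
{[2,3]} hit by 3; {[4,6]} hit by 6; {[8,10]} hit by 10; {[11,12],[9,13]} hit by 12; {[20,21],[21,23]} hit by 21; {[22,24],[20,25]} hit by 24.
Points: 3, 6, 10, 12, 21, 24 (6 total).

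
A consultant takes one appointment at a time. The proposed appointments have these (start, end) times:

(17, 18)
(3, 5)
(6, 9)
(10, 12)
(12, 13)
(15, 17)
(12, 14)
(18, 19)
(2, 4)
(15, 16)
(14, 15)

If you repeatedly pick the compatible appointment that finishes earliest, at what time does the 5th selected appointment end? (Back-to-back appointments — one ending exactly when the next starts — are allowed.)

15

Sort by end time and greedily take each interval whose start is ≥ the last chosen end.
By end time: (2,4), (3,5), (6,9), (10,12), (12,13), (12,14), (14,15), (15,16), (15,17), (17,18), (18,19).
Pick (2,4); next start ≥ 4 → (6,9); next start ≥ 9 → (10,12); next start ≥ 12 → (12,13); next start ≥ 13 → (14,15); next start ≥ 15 → (15,16); next start ≥ 16 → (17,18); next start ≥ 18 → (18,19).
Selected: (2,4) (6,9) (10,12) (12,13) (14,15) (15,16) (17,18) (18,19)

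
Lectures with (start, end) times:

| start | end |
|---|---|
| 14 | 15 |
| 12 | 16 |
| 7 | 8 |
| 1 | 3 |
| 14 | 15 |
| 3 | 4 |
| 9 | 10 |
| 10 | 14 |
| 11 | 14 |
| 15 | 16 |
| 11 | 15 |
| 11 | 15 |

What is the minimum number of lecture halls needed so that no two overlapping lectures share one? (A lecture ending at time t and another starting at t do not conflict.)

Count concurrent intervals with a sweep; the peak is the room count.
starts: [1, 3, 7, 9, 10, 11, 11, 11, 12, 14, 14, 15]
ends:   [3, 4, 8, 10, 14, 14, 15, 15, 15, 15, 16, 16]
s1→1 e3→0 s3→1 e4→0 s7→1 e8→0 s9→1 e10→0 s10→1 s11→2 s11→3 s11→4 s12→5  — peak 5.

5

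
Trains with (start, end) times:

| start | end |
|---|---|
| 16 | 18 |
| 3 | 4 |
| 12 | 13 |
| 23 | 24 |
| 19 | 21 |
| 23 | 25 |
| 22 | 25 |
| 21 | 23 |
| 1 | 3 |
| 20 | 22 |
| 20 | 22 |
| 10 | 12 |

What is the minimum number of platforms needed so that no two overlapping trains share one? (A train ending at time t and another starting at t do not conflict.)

The answer is the maximum number of intervals overlapping at any instant.
Events (time:±→running): 1:+→1 3:-→0 3:+→1 4:-→0 10:+→1 12:-→0 12:+→1 13:-→0 16:+→1 18:-→0 19:+→1 20:+→2 20:+→3 … peak 3.

3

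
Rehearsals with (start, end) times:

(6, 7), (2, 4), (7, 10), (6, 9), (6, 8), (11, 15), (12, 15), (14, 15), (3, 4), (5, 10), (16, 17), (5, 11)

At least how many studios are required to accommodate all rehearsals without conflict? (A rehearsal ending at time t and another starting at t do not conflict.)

5

starts: [2, 3, 5, 5, 6, 6, 6, 7, 11, 12, 14, 16]
ends:   [4, 4, 7, 8, 9, 10, 10, 11, 15, 15, 15, 17]
s2→1 s3→2 e4→1 e4→0 s5→1 s5→2 s6→3 s6→4 s6→5  — peak 5.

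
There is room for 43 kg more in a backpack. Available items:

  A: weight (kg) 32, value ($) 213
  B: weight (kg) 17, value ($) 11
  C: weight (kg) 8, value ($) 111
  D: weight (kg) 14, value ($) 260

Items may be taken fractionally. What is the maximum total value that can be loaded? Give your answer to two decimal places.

Greedy by value/weight ratio, highest first.
Order: D (260/14=18.57) > C (111/8=13.88) > A (213/32=6.66) > B (11/17=0.65)
Fill: take D (14 @ 260) → take C (8 @ 111) → take 21/32 of A → 139.78; 43/43 used.
Total value = 510.78

510.78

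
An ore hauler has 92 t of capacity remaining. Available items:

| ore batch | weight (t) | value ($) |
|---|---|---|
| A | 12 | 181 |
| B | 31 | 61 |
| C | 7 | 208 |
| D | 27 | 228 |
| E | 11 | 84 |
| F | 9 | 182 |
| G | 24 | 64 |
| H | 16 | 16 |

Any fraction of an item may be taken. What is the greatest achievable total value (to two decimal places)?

Order: C (208/7=29.71) > F (182/9=20.22) > A (181/12=15.08) > D (228/27=8.44) > E (84/11=7.64) > G (64/24=2.67) > B (61/31=1.97) > H (16/16=1.00)
Fill: take C (7 @ 208) → take F (9 @ 182) → take A (12 @ 181) → take D (27 @ 228) → take E (11 @ 84) → take G (24 @ 64) → take 2/31 of B → 3.94; 92/92 used.
Total value = 950.94

950.94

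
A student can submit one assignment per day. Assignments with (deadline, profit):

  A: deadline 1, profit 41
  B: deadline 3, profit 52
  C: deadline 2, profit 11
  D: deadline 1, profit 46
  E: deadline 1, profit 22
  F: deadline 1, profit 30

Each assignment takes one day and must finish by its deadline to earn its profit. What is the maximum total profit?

109

By profit: B(d3,52), D(d1,46), A(d1,41), F(d1,30), E(d1,22), C(d2,11)
B→slot 3; D→slot 1; A skipped; F skipped; E skipped; C→slot 2.
Profit = 46 + 11 + 52 = 109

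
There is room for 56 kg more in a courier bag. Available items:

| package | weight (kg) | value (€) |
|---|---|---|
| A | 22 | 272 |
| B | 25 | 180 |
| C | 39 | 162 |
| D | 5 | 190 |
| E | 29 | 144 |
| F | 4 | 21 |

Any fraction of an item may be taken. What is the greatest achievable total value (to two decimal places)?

Ratios (sorted): D 38.00, A 12.36, B 7.20, F 5.25, E 4.97, C 4.15
take D (5 @ 190); take A (22 @ 272); take B (25 @ 180); take F (4 @ 21). Capacity used 56/56.
Total value = 663.00

663.00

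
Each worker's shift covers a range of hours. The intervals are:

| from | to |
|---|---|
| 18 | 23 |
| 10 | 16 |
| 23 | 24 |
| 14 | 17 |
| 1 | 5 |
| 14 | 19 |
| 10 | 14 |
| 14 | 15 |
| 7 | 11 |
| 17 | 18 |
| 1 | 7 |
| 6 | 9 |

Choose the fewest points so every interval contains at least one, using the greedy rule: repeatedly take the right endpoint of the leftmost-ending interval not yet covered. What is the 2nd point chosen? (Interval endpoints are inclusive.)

9

Process intervals by earliest right end; each time one isn't hit yet, stab at its right endpoint.
Sorted: [1,5] [1,7] [6,9] [7,11] [10,14] [14,15] [10,16] [14,17] [17,18] [14,19] [18,23] [23,24]
{[1,5],[1,7]} hit by 5; {[6,9],[7,11]} hit by 9; {[10,14],[14,15],[10,16],[14,17]} hit by 14; {[17,18],[14,19],[18,23]} hit by 18; {[23,24]} hit by 24.
Points: 5, 9, 14, 18, 24 (5 total).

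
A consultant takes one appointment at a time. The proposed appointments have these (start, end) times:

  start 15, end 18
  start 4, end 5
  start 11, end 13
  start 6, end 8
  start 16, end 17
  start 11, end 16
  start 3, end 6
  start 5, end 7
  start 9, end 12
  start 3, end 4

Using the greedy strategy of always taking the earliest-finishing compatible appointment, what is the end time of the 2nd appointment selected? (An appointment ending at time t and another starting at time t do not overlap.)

By end time: (3,4), (4,5), (3,6), (5,7), (6,8), (9,12), (11,13), (11,16), (16,17), (15,18).
Pick (3,4); next start ≥ 4 → (4,5); next start ≥ 5 → (5,7); next start ≥ 7 → (9,12); next start ≥ 12 → (16,17).
Selected: (3,4) (4,5) (5,7) (9,12) (16,17)

5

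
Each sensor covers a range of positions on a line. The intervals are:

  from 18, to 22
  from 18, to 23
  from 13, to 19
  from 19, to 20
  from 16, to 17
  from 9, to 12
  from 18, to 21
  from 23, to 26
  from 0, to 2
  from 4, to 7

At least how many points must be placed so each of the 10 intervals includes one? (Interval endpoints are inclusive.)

Sort by right endpoint; whenever an interval is uncovered, place a point at its right end.
Sorted: [0,2] [4,7] [9,12] [16,17] [13,19] [19,20] [18,21] [18,22] [18,23] [23,26]
{[0,2]} hit by 2; {[4,7]} hit by 7; {[9,12]} hit by 12; {[16,17],[13,19]} hit by 17; {[19,20],[18,21],[18,22],[18,23]} hit by 20; {[23,26]} hit by 26.
Points: 2, 7, 12, 17, 20, 26 (6 total).

6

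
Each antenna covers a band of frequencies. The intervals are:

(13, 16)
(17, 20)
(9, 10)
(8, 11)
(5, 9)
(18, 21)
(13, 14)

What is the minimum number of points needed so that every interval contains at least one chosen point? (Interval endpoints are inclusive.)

3

By right end: [5,9]  [9,10]  [8,11]  [13,14]  [13,16]  [17,20]  [18,21]
[5,9] uncovered → point at 9; [13,14] uncovered → point at 14; [17,20] uncovered → point at 20.
Points: 9, 14, 20 (3 total).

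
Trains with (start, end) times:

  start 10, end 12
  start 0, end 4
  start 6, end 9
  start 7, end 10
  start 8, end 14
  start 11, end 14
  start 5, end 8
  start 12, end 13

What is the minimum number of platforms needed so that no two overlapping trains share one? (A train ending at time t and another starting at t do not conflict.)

3

Events (time:±→running): 0:+→1 4:-→0 5:+→1 6:+→2 7:+→3 … peak 3.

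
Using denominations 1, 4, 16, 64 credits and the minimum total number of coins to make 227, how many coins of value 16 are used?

Greedy: take as many of the largest coin as possible, then repeat with the remainder.
227 − 3×64→35 − 2×16→3 − 3×1→0
Count of 16: 2

2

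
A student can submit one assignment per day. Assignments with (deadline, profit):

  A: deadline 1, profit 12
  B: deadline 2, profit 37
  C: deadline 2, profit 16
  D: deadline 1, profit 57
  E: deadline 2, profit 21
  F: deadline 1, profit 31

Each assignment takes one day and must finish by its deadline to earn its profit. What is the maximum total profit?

Sort by profit descending; place each in the latest free slot ≤ its deadline.
By profit: D(d1,57), B(d2,37), F(d1,31), E(d2,21), C(d2,16), A(d1,12)
D→slot 1; B→slot 2; F skipped; E skipped; C skipped; A skipped.
Profit = 57 + 37 = 94

94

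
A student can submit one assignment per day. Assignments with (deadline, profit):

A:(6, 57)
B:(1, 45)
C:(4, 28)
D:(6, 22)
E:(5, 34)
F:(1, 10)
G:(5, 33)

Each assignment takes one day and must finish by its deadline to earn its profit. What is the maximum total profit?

Sort by profit descending; place each in the latest free slot ≤ its deadline.
Profit order: A=57 B=45 E=34 G=33 C=28 D=22 F=10
Assign: A→slot 6, B→slot 1, E→slot 5, G→slot 4, C→slot 3, D→slot 2, F skipped.
Slots: [1:B] [2:D] [3:C] [4:G] [5:E] [6:A]
Profit = 45 + 22 + 28 + 33 + 34 + 57 = 219

219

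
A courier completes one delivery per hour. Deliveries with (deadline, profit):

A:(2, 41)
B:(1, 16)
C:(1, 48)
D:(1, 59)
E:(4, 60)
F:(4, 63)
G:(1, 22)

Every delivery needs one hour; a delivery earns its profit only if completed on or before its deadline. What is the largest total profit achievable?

Take jobs in profit order; each goes to the latest open slot no later than its deadline.
Profit order: F=63 E=60 D=59 C=48 A=41 G=22 B=16
Assign: F→slot 4, E→slot 3, D→slot 1, C skipped, A→slot 2, G skipped, B skipped.
Slots: [1:D] [2:A] [3:E] [4:F]
Profit = 59 + 41 + 60 + 63 = 223

223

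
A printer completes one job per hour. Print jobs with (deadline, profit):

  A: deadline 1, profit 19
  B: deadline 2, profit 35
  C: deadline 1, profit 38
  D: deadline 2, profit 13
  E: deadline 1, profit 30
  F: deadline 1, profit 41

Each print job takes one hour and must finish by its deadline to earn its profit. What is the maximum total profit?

By profit: F(d1,41), C(d1,38), B(d2,35), E(d1,30), A(d1,19), D(d2,13)
F→slot 1; C skipped; B→slot 2; E skipped; A skipped; D skipped.
Profit = 41 + 35 = 76

76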